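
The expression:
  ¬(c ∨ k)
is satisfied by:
  {k: False, c: False}


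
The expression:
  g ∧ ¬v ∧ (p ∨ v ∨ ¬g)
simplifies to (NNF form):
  g ∧ p ∧ ¬v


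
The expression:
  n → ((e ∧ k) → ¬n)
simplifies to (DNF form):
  ¬e ∨ ¬k ∨ ¬n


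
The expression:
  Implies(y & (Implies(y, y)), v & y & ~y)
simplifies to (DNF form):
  ~y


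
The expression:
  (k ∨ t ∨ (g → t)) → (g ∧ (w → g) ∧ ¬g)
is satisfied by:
  {g: True, t: False, k: False}


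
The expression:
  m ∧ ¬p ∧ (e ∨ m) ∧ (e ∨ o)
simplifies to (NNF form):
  m ∧ ¬p ∧ (e ∨ o)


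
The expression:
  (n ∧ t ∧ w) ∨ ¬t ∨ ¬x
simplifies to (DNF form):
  (n ∧ w) ∨ ¬t ∨ ¬x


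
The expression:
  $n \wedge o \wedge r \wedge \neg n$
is never true.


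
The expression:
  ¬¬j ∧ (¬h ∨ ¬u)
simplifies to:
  j ∧ (¬h ∨ ¬u)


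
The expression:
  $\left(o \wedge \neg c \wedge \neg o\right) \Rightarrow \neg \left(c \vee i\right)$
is always true.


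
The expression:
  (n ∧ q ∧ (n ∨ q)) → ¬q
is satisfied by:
  {q: False, n: False}
  {n: True, q: False}
  {q: True, n: False}


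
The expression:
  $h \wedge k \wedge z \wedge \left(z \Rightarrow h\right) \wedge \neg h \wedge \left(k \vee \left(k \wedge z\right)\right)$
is never true.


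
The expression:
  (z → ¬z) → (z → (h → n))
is always true.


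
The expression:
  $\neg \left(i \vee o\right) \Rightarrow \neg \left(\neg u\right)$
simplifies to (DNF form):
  $i \vee o \vee u$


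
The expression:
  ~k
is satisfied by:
  {k: False}


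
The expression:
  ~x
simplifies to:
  ~x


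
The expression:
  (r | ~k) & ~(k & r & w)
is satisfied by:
  {r: True, k: False, w: False}
  {r: False, k: False, w: False}
  {w: True, r: True, k: False}
  {w: True, r: False, k: False}
  {k: True, r: True, w: False}


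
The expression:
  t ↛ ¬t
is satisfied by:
  {t: True}


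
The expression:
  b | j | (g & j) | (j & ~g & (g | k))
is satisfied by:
  {b: True, j: True}
  {b: True, j: False}
  {j: True, b: False}


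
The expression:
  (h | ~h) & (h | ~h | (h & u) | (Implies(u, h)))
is always true.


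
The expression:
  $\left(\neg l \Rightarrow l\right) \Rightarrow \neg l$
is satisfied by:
  {l: False}


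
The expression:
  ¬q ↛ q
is always true.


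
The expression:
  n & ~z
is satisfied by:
  {n: True, z: False}


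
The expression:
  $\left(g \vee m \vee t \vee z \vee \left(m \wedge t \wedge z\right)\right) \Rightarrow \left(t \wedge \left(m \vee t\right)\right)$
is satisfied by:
  {t: True, g: False, m: False, z: False}
  {t: True, z: True, g: False, m: False}
  {t: True, m: True, g: False, z: False}
  {t: True, z: True, m: True, g: False}
  {t: True, g: True, m: False, z: False}
  {t: True, z: True, g: True, m: False}
  {t: True, m: True, g: True, z: False}
  {t: True, z: True, m: True, g: True}
  {z: False, g: False, m: False, t: False}


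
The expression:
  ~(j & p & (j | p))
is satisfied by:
  {p: False, j: False}
  {j: True, p: False}
  {p: True, j: False}


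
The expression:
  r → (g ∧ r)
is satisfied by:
  {g: True, r: False}
  {r: False, g: False}
  {r: True, g: True}


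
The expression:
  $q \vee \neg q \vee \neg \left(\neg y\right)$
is always true.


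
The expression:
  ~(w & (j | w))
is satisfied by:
  {w: False}


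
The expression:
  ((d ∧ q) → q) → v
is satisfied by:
  {v: True}


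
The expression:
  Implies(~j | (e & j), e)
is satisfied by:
  {e: True, j: True}
  {e: True, j: False}
  {j: True, e: False}


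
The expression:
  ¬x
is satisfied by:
  {x: False}


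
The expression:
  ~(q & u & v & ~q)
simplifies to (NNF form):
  True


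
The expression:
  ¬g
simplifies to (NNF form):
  ¬g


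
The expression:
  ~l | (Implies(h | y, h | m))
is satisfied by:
  {m: True, h: True, l: False, y: False}
  {m: True, l: False, h: False, y: False}
  {h: True, m: False, l: False, y: False}
  {m: False, l: False, h: False, y: False}
  {y: True, m: True, h: True, l: False}
  {y: True, m: True, l: False, h: False}
  {y: True, h: True, m: False, l: False}
  {y: True, m: False, l: False, h: False}
  {m: True, l: True, h: True, y: False}
  {m: True, l: True, y: False, h: False}
  {l: True, h: True, y: False, m: False}
  {l: True, y: False, h: False, m: False}
  {m: True, l: True, y: True, h: True}
  {m: True, l: True, y: True, h: False}
  {l: True, y: True, h: True, m: False}


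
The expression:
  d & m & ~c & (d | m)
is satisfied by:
  {m: True, d: True, c: False}


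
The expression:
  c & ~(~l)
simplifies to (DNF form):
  c & l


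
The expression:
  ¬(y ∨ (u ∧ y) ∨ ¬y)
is never true.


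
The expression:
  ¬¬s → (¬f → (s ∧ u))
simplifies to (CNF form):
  f ∨ u ∨ ¬s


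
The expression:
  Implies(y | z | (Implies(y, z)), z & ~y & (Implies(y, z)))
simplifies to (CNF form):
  z & ~y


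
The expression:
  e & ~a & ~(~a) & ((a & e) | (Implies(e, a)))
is never true.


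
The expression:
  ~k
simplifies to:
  ~k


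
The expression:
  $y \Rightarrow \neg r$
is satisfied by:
  {y: False, r: False}
  {r: True, y: False}
  {y: True, r: False}


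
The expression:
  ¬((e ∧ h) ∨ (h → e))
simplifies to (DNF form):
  h ∧ ¬e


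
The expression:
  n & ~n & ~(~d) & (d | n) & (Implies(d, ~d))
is never true.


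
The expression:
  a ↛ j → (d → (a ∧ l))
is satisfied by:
  {l: True, j: True, d: False, a: False}
  {l: True, j: False, d: False, a: False}
  {j: True, a: False, l: False, d: False}
  {a: False, j: False, l: False, d: False}
  {a: True, l: True, j: True, d: False}
  {a: True, l: True, j: False, d: False}
  {a: True, j: True, l: False, d: False}
  {a: True, j: False, l: False, d: False}
  {d: True, l: True, j: True, a: False}
  {d: True, l: True, j: False, a: False}
  {d: True, j: True, l: False, a: False}
  {d: True, j: False, l: False, a: False}
  {a: True, d: True, l: True, j: True}
  {a: True, d: True, l: True, j: False}
  {a: True, d: True, j: True, l: False}


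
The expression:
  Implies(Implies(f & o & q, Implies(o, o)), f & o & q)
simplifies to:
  f & o & q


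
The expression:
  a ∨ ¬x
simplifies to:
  a ∨ ¬x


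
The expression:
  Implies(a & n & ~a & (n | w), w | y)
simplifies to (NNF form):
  True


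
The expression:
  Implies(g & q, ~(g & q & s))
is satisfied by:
  {s: False, q: False, g: False}
  {g: True, s: False, q: False}
  {q: True, s: False, g: False}
  {g: True, q: True, s: False}
  {s: True, g: False, q: False}
  {g: True, s: True, q: False}
  {q: True, s: True, g: False}


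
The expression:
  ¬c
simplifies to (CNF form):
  ¬c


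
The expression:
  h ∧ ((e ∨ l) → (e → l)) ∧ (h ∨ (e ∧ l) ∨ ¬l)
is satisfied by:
  {h: True, l: True, e: False}
  {h: True, e: False, l: False}
  {h: True, l: True, e: True}


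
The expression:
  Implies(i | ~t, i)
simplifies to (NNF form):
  i | t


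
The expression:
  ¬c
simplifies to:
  ¬c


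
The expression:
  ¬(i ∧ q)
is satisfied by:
  {q: False, i: False}
  {i: True, q: False}
  {q: True, i: False}


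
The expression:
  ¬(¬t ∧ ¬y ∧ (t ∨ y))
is always true.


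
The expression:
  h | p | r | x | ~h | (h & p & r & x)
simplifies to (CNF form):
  True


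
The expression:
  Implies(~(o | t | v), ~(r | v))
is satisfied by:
  {t: True, o: True, v: True, r: False}
  {t: True, o: True, v: False, r: False}
  {t: True, v: True, o: False, r: False}
  {t: True, v: False, o: False, r: False}
  {o: True, v: True, t: False, r: False}
  {o: True, t: False, v: False, r: False}
  {o: False, v: True, t: False, r: False}
  {o: False, t: False, v: False, r: False}
  {t: True, r: True, o: True, v: True}
  {t: True, r: True, o: True, v: False}
  {t: True, r: True, v: True, o: False}
  {t: True, r: True, v: False, o: False}
  {r: True, o: True, v: True, t: False}
  {r: True, o: True, v: False, t: False}
  {r: True, v: True, o: False, t: False}


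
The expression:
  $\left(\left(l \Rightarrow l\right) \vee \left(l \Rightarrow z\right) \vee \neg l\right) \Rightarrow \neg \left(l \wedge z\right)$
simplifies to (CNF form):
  $\neg l \vee \neg z$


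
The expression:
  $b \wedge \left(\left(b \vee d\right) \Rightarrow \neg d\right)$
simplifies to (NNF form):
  $b \wedge \neg d$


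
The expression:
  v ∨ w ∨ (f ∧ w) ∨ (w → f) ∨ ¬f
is always true.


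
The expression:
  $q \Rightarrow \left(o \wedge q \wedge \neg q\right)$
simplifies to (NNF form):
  $\neg q$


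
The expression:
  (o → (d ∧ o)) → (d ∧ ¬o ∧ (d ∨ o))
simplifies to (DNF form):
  (d ∧ ¬o) ∨ (o ∧ ¬d)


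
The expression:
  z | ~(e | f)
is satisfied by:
  {z: True, f: False, e: False}
  {z: True, e: True, f: False}
  {z: True, f: True, e: False}
  {z: True, e: True, f: True}
  {e: False, f: False, z: False}


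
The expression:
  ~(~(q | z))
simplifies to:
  q | z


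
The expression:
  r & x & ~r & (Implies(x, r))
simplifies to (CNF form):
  False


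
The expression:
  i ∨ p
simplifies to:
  i ∨ p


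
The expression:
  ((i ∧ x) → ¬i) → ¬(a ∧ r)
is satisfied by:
  {x: True, i: True, a: False, r: False}
  {x: True, i: False, a: False, r: False}
  {i: True, x: False, a: False, r: False}
  {x: False, i: False, a: False, r: False}
  {r: True, x: True, i: True, a: False}
  {r: True, x: True, i: False, a: False}
  {r: True, i: True, x: False, a: False}
  {r: True, i: False, x: False, a: False}
  {x: True, a: True, i: True, r: False}
  {x: True, a: True, i: False, r: False}
  {a: True, i: True, x: False, r: False}
  {a: True, x: False, i: False, r: False}
  {r: True, x: True, a: True, i: True}


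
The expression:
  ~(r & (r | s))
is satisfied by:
  {r: False}


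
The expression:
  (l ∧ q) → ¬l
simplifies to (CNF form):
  ¬l ∨ ¬q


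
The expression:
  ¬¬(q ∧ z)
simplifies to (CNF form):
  q ∧ z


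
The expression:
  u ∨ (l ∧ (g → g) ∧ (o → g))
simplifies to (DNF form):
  u ∨ (g ∧ l) ∨ (l ∧ ¬o)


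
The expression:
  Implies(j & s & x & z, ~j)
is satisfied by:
  {s: False, z: False, x: False, j: False}
  {j: True, s: False, z: False, x: False}
  {x: True, s: False, z: False, j: False}
  {j: True, x: True, s: False, z: False}
  {z: True, j: False, s: False, x: False}
  {j: True, z: True, s: False, x: False}
  {x: True, z: True, j: False, s: False}
  {j: True, x: True, z: True, s: False}
  {s: True, x: False, z: False, j: False}
  {j: True, s: True, x: False, z: False}
  {x: True, s: True, j: False, z: False}
  {j: True, x: True, s: True, z: False}
  {z: True, s: True, x: False, j: False}
  {j: True, z: True, s: True, x: False}
  {x: True, z: True, s: True, j: False}


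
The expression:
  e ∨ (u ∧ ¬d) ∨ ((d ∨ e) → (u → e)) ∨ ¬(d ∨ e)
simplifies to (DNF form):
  e ∨ ¬d ∨ ¬u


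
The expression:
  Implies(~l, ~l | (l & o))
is always true.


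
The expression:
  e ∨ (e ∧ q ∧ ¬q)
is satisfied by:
  {e: True}


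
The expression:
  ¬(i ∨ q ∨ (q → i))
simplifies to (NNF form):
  False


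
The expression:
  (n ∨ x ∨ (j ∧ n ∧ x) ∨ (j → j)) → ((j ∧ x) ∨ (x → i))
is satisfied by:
  {i: True, j: True, x: False}
  {i: True, j: False, x: False}
  {j: True, i: False, x: False}
  {i: False, j: False, x: False}
  {i: True, x: True, j: True}
  {i: True, x: True, j: False}
  {x: True, j: True, i: False}


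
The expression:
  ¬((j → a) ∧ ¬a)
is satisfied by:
  {a: True, j: True}
  {a: True, j: False}
  {j: True, a: False}


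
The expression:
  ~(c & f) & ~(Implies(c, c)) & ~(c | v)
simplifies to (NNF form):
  False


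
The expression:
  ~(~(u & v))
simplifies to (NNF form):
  u & v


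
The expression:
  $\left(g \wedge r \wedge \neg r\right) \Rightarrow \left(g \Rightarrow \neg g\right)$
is always true.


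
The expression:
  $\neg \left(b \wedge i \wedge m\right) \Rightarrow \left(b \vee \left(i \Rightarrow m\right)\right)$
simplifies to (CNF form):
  $b \vee m \vee \neg i$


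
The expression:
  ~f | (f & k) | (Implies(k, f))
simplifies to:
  True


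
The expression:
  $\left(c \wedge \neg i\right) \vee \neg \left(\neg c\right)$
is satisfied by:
  {c: True}


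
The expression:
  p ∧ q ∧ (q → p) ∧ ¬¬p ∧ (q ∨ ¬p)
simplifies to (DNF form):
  p ∧ q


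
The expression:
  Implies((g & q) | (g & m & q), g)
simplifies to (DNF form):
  True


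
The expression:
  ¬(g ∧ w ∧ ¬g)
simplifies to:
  True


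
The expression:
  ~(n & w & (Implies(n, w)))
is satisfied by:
  {w: False, n: False}
  {n: True, w: False}
  {w: True, n: False}


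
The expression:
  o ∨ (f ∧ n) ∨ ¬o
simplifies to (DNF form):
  True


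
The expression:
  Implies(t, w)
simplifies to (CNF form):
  w | ~t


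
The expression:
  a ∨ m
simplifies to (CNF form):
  a ∨ m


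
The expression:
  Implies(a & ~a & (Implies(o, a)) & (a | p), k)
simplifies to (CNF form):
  True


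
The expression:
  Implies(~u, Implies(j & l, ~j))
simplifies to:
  u | ~j | ~l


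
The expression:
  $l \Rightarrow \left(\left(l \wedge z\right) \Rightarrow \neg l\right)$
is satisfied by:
  {l: False, z: False}
  {z: True, l: False}
  {l: True, z: False}


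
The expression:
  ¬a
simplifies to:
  ¬a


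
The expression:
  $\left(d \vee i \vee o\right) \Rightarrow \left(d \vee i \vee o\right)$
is always true.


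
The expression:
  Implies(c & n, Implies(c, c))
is always true.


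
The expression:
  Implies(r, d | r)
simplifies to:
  True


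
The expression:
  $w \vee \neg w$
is always true.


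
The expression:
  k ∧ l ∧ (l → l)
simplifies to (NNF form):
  k ∧ l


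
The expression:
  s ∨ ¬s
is always true.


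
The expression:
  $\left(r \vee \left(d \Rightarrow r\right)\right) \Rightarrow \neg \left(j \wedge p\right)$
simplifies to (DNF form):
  $\left(d \wedge \neg r\right) \vee \neg j \vee \neg p$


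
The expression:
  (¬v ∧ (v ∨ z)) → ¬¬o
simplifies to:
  o ∨ v ∨ ¬z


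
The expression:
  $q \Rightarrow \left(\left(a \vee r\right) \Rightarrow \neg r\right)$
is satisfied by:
  {q: False, r: False}
  {r: True, q: False}
  {q: True, r: False}


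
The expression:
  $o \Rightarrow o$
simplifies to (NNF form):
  $\text{True}$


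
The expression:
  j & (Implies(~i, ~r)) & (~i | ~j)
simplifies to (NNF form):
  j & ~i & ~r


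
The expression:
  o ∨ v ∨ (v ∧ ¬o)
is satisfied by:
  {o: True, v: True}
  {o: True, v: False}
  {v: True, o: False}


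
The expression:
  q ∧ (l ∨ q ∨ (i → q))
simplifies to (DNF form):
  q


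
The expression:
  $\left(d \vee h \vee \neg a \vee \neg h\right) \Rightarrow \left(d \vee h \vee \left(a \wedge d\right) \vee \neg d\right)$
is always true.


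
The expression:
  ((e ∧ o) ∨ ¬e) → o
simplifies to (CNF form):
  e ∨ o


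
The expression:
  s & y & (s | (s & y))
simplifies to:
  s & y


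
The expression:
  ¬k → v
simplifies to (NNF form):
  k ∨ v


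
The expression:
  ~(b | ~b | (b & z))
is never true.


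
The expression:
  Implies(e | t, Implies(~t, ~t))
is always true.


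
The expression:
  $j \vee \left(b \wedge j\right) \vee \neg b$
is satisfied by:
  {j: True, b: False}
  {b: False, j: False}
  {b: True, j: True}


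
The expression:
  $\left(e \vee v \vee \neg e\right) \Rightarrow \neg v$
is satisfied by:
  {v: False}


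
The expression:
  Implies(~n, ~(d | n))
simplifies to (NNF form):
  n | ~d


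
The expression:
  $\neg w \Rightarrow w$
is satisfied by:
  {w: True}


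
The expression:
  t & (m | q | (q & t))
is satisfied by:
  {t: True, q: True, m: True}
  {t: True, q: True, m: False}
  {t: True, m: True, q: False}


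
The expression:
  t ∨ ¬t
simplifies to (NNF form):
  True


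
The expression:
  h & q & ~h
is never true.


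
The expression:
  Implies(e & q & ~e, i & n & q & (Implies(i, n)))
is always true.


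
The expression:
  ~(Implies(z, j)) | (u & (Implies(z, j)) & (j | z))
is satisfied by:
  {u: True, z: True, j: False}
  {z: True, j: False, u: False}
  {j: True, u: True, z: True}
  {j: True, u: True, z: False}


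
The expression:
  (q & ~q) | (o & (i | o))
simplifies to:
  o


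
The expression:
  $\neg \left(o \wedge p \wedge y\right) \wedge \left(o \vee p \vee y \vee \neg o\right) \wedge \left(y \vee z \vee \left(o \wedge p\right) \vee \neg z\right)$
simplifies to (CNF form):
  $\neg o \vee \neg p \vee \neg y$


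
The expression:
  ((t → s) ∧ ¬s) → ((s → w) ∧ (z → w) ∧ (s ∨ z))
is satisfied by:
  {t: True, z: True, s: True, w: True}
  {t: True, z: True, s: True, w: False}
  {t: True, s: True, w: True, z: False}
  {t: True, s: True, w: False, z: False}
  {t: True, z: True, w: True, s: False}
  {t: True, z: True, w: False, s: False}
  {t: True, w: True, s: False, z: False}
  {t: True, w: False, s: False, z: False}
  {z: True, s: True, w: True, t: False}
  {z: True, s: True, w: False, t: False}
  {s: True, w: True, t: False, z: False}
  {s: True, t: False, w: False, z: False}
  {z: True, w: True, t: False, s: False}


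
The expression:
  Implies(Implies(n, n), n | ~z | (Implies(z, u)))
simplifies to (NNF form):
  n | u | ~z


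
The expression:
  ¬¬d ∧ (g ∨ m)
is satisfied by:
  {m: True, g: True, d: True}
  {m: True, d: True, g: False}
  {g: True, d: True, m: False}


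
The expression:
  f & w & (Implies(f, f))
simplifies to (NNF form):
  f & w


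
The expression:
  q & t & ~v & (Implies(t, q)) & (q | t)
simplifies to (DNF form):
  q & t & ~v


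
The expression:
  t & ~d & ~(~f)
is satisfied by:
  {t: True, f: True, d: False}


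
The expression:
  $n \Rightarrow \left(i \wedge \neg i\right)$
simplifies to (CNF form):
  $\neg n$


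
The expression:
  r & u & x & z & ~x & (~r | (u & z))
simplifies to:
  False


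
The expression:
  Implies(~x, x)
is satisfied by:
  {x: True}


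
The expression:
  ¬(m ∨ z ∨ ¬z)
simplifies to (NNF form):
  False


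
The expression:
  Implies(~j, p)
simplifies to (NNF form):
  j | p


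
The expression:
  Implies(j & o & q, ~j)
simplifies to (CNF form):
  ~j | ~o | ~q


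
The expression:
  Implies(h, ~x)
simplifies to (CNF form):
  ~h | ~x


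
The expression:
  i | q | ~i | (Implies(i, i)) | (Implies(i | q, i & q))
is always true.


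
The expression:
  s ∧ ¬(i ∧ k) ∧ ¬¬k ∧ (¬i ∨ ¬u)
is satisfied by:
  {s: True, k: True, i: False}


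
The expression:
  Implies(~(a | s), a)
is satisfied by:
  {a: True, s: True}
  {a: True, s: False}
  {s: True, a: False}


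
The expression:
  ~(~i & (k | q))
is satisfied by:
  {i: True, k: False, q: False}
  {i: True, q: True, k: False}
  {i: True, k: True, q: False}
  {i: True, q: True, k: True}
  {q: False, k: False, i: False}


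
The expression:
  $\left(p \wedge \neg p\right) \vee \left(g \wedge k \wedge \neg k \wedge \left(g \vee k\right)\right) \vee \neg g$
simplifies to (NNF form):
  $\neg g$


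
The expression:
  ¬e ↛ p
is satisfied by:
  {e: False, p: False}


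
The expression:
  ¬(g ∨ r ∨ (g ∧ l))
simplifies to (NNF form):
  ¬g ∧ ¬r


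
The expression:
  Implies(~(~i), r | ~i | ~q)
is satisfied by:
  {r: True, q: False, i: False}
  {q: False, i: False, r: False}
  {r: True, i: True, q: False}
  {i: True, q: False, r: False}
  {r: True, q: True, i: False}
  {q: True, r: False, i: False}
  {r: True, i: True, q: True}


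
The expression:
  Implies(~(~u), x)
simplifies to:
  x | ~u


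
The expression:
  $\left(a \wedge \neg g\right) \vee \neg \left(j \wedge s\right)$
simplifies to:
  $\left(a \wedge \neg g\right) \vee \neg j \vee \neg s$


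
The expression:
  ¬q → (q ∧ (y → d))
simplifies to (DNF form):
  q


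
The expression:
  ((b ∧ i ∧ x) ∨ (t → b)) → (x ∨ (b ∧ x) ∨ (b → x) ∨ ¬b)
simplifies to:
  x ∨ ¬b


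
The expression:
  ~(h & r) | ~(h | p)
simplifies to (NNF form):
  ~h | ~r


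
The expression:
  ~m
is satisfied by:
  {m: False}


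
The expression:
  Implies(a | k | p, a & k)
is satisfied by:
  {a: True, k: True, p: False}
  {a: True, p: True, k: True}
  {p: False, k: False, a: False}


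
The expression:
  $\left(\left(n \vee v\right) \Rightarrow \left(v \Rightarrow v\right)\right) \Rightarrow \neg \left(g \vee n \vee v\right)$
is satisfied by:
  {n: False, v: False, g: False}


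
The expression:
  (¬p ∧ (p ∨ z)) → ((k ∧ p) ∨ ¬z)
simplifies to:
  p ∨ ¬z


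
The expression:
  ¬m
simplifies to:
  ¬m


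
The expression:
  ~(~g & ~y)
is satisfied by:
  {y: True, g: True}
  {y: True, g: False}
  {g: True, y: False}


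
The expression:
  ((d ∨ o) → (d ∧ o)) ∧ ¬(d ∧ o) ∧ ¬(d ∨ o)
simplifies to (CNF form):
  ¬d ∧ ¬o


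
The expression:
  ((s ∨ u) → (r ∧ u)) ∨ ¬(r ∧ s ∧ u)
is always true.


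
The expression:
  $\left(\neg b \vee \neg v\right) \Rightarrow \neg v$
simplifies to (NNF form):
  $b \vee \neg v$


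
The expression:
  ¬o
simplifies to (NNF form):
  ¬o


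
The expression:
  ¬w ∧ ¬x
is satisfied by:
  {x: False, w: False}


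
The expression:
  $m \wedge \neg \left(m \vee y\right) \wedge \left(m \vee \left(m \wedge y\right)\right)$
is never true.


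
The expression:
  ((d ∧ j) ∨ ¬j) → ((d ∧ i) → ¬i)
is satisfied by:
  {d: False, i: False}
  {i: True, d: False}
  {d: True, i: False}


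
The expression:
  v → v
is always true.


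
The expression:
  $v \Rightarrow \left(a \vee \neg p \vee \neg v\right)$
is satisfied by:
  {a: True, p: False, v: False}
  {p: False, v: False, a: False}
  {a: True, v: True, p: False}
  {v: True, p: False, a: False}
  {a: True, p: True, v: False}
  {p: True, a: False, v: False}
  {a: True, v: True, p: True}


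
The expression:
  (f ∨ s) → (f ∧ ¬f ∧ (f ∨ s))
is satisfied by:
  {f: False, s: False}


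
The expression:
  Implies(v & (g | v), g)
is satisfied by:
  {g: True, v: False}
  {v: False, g: False}
  {v: True, g: True}


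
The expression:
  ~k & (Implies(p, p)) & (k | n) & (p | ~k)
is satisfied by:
  {n: True, k: False}


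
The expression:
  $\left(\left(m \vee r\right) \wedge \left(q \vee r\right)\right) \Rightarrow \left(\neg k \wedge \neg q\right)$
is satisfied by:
  {k: False, m: False, q: False, r: False}
  {m: True, r: False, k: False, q: False}
  {k: True, r: False, m: False, q: False}
  {m: True, k: True, r: False, q: False}
  {r: True, k: False, m: False, q: False}
  {r: True, m: True, k: False, q: False}
  {q: True, r: False, k: False, m: False}
  {q: True, k: True, r: False, m: False}


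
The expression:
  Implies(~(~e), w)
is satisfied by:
  {w: True, e: False}
  {e: False, w: False}
  {e: True, w: True}


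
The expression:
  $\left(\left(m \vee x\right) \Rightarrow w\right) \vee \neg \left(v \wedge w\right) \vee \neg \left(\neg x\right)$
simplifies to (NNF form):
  $\text{True}$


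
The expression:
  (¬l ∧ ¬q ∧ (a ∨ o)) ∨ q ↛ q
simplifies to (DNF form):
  (a ∧ ¬l ∧ ¬q) ∨ (o ∧ ¬l ∧ ¬q)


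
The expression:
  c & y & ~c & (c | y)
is never true.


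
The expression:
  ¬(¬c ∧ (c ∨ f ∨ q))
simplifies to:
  c ∨ (¬f ∧ ¬q)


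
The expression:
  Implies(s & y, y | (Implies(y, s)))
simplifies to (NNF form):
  True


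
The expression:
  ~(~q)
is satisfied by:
  {q: True}


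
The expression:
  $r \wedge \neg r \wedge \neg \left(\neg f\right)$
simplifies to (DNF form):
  $\text{False}$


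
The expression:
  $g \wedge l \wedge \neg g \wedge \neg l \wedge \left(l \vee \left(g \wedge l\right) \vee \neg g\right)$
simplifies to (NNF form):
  $\text{False}$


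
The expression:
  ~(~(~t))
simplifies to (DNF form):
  ~t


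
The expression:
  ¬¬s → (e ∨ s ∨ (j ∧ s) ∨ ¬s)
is always true.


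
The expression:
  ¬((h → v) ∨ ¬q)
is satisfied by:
  {h: True, q: True, v: False}


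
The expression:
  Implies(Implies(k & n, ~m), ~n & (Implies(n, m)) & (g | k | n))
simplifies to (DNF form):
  (k & m) | (g & ~n) | (k & ~n)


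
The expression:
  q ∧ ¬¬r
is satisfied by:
  {r: True, q: True}


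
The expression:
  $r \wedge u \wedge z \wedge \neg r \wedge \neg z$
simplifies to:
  $\text{False}$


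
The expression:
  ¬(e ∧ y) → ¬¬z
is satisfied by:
  {y: True, z: True, e: True}
  {y: True, z: True, e: False}
  {z: True, e: True, y: False}
  {z: True, e: False, y: False}
  {y: True, e: True, z: False}


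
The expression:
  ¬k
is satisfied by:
  {k: False}


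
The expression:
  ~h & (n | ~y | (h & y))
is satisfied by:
  {n: True, y: False, h: False}
  {y: False, h: False, n: False}
  {n: True, y: True, h: False}


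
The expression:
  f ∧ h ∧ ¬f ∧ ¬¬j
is never true.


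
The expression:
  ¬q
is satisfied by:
  {q: False}


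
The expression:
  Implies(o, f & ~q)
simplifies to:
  ~o | (f & ~q)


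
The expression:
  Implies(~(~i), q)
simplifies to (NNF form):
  q | ~i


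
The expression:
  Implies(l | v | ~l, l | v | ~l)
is always true.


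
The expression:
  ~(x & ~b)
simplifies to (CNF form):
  b | ~x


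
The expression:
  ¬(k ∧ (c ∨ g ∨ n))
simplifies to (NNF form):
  (¬c ∧ ¬g ∧ ¬n) ∨ ¬k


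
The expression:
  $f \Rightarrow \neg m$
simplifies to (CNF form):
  $\neg f \vee \neg m$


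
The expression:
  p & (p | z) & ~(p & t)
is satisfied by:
  {p: True, t: False}


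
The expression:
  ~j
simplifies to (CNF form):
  ~j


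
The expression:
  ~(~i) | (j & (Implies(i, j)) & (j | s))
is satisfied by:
  {i: True, j: True}
  {i: True, j: False}
  {j: True, i: False}


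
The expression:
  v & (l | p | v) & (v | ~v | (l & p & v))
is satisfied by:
  {v: True}


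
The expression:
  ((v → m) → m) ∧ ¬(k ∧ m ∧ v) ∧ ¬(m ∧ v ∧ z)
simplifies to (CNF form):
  (m ∨ v) ∧ (v ∨ ¬v) ∧ (m ∨ v ∨ ¬k) ∧ (m ∨ v ∨ ¬m) ∧ (m ∨ v ∨ ¬z) ∧ (m ∨ ¬k ∨ ¬m) ∧ (m ∨ ¬m ∨ ¬z) ∧ (v ∨ ¬k ∨ ¬v) ∧ (v ∨ ¬m ∨ ¬v) ∧ (v ∨ ¬v ∨ ¬z) ∧ (¬k ∨ ¬m ∨ ¬v) ∧ (¬m ∨ ¬v ∨ ¬z)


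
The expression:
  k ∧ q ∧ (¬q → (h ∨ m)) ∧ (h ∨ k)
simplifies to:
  k ∧ q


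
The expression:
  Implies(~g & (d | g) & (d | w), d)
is always true.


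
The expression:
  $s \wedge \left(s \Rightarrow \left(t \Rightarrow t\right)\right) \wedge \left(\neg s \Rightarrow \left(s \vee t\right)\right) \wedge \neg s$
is never true.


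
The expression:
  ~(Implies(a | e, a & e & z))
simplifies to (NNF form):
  (a & ~e) | (e & ~a) | (e & ~z)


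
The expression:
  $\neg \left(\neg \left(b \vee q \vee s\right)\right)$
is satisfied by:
  {b: True, q: True, s: True}
  {b: True, q: True, s: False}
  {b: True, s: True, q: False}
  {b: True, s: False, q: False}
  {q: True, s: True, b: False}
  {q: True, s: False, b: False}
  {s: True, q: False, b: False}


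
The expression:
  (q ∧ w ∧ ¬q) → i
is always true.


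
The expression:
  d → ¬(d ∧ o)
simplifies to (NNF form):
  ¬d ∨ ¬o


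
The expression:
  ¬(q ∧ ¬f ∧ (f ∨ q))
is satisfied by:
  {f: True, q: False}
  {q: False, f: False}
  {q: True, f: True}


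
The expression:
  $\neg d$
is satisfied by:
  {d: False}


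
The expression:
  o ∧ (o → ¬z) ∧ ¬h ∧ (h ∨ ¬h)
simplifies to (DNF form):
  o ∧ ¬h ∧ ¬z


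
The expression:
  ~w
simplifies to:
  ~w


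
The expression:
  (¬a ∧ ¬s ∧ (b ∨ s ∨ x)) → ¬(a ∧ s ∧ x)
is always true.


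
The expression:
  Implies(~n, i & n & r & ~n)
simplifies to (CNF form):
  n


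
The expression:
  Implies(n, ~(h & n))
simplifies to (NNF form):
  ~h | ~n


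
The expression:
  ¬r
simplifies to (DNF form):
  ¬r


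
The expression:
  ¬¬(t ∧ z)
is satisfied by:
  {t: True, z: True}


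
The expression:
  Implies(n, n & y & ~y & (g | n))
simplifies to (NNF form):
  ~n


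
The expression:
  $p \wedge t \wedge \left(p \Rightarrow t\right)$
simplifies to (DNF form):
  $p \wedge t$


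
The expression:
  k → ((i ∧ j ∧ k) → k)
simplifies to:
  True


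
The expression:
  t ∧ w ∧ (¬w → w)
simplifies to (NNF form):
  t ∧ w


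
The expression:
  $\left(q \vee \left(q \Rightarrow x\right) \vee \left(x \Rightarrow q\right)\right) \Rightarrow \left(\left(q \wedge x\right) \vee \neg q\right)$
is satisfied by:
  {x: True, q: False}
  {q: False, x: False}
  {q: True, x: True}


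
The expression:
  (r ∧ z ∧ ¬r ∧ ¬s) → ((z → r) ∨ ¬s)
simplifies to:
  True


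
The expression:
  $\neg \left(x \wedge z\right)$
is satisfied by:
  {z: False, x: False}
  {x: True, z: False}
  {z: True, x: False}


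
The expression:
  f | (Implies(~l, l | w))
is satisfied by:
  {l: True, w: True, f: True}
  {l: True, w: True, f: False}
  {l: True, f: True, w: False}
  {l: True, f: False, w: False}
  {w: True, f: True, l: False}
  {w: True, f: False, l: False}
  {f: True, w: False, l: False}


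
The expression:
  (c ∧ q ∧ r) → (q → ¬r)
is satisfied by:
  {c: False, q: False, r: False}
  {r: True, c: False, q: False}
  {q: True, c: False, r: False}
  {r: True, q: True, c: False}
  {c: True, r: False, q: False}
  {r: True, c: True, q: False}
  {q: True, c: True, r: False}


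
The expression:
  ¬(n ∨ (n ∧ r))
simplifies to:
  ¬n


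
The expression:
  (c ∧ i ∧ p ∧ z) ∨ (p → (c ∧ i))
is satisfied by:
  {i: True, c: True, p: False}
  {i: True, c: False, p: False}
  {c: True, i: False, p: False}
  {i: False, c: False, p: False}
  {i: True, p: True, c: True}


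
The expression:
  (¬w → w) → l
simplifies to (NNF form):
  l ∨ ¬w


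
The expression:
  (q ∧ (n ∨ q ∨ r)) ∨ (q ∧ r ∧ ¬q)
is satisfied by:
  {q: True}


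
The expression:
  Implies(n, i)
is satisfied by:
  {i: True, n: False}
  {n: False, i: False}
  {n: True, i: True}


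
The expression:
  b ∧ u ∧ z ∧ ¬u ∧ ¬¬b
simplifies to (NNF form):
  False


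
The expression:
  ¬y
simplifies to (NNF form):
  ¬y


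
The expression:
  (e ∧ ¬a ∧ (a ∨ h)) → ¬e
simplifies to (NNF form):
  a ∨ ¬e ∨ ¬h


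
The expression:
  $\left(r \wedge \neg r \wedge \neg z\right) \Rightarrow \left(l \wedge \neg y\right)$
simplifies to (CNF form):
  $\text{True}$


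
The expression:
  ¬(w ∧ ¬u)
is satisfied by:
  {u: True, w: False}
  {w: False, u: False}
  {w: True, u: True}


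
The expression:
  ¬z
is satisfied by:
  {z: False}


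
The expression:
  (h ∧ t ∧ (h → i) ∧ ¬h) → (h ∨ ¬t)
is always true.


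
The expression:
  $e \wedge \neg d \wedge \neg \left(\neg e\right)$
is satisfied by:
  {e: True, d: False}


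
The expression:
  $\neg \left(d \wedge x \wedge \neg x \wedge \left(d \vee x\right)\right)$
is always true.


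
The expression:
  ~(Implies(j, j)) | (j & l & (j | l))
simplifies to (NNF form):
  j & l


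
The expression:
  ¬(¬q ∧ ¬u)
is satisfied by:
  {q: True, u: True}
  {q: True, u: False}
  {u: True, q: False}


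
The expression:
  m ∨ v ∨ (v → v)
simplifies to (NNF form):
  True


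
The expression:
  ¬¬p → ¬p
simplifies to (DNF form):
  ¬p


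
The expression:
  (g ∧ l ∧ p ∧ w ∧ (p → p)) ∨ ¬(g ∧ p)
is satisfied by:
  {w: True, l: True, p: False, g: False}
  {w: True, l: False, p: False, g: False}
  {l: True, w: False, p: False, g: False}
  {w: False, l: False, p: False, g: False}
  {g: True, w: True, l: True, p: False}
  {g: True, w: True, l: False, p: False}
  {g: True, l: True, w: False, p: False}
  {g: True, l: False, w: False, p: False}
  {w: True, p: True, l: True, g: False}
  {w: True, p: True, l: False, g: False}
  {p: True, l: True, w: False, g: False}
  {p: True, w: False, l: False, g: False}
  {g: True, w: True, p: True, l: True}


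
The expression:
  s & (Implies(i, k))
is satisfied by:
  {s: True, k: True, i: False}
  {s: True, k: False, i: False}
  {s: True, i: True, k: True}


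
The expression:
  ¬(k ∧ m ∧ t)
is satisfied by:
  {k: False, t: False, m: False}
  {m: True, k: False, t: False}
  {t: True, k: False, m: False}
  {m: True, t: True, k: False}
  {k: True, m: False, t: False}
  {m: True, k: True, t: False}
  {t: True, k: True, m: False}


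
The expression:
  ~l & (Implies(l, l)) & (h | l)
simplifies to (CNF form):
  h & ~l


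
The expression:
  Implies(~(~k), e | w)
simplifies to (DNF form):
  e | w | ~k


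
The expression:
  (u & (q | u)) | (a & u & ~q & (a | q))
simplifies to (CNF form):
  u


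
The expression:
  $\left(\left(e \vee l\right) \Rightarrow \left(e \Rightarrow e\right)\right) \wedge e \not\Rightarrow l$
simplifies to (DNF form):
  $e \wedge \neg l$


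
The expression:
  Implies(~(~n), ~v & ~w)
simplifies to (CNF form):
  (~n | ~v) & (~n | ~w)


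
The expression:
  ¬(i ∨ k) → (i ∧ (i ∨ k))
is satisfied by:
  {i: True, k: True}
  {i: True, k: False}
  {k: True, i: False}


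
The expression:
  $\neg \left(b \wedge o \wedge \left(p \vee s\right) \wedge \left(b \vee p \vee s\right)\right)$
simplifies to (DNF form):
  $\left(\neg p \wedge \neg s\right) \vee \neg b \vee \neg o$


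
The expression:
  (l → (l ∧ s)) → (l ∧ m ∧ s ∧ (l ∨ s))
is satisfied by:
  {m: True, l: True, s: False}
  {l: True, s: False, m: False}
  {m: True, s: True, l: True}


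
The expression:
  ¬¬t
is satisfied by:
  {t: True}


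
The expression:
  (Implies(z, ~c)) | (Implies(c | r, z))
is always true.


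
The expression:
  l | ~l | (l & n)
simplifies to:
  True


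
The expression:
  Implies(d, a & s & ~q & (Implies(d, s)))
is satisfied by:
  {a: True, s: True, q: False, d: False}
  {a: True, q: False, s: False, d: False}
  {s: True, a: False, q: False, d: False}
  {a: False, q: False, s: False, d: False}
  {a: True, s: True, q: True, d: False}
  {a: True, q: True, s: False, d: False}
  {s: True, q: True, a: False, d: False}
  {q: True, a: False, s: False, d: False}
  {d: True, a: True, s: True, q: False}


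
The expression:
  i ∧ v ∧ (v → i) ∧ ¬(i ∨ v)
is never true.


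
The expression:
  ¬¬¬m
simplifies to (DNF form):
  ¬m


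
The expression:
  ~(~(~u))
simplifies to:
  ~u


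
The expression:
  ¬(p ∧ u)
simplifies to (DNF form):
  ¬p ∨ ¬u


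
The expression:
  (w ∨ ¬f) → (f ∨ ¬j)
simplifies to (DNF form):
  f ∨ ¬j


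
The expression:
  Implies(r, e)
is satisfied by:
  {e: True, r: False}
  {r: False, e: False}
  {r: True, e: True}


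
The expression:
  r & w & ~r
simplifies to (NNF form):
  False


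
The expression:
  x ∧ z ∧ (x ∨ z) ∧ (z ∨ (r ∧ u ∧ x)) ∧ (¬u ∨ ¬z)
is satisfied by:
  {z: True, x: True, u: False}


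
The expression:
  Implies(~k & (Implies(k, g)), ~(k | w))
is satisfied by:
  {k: True, w: False}
  {w: False, k: False}
  {w: True, k: True}


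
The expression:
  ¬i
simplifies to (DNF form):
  ¬i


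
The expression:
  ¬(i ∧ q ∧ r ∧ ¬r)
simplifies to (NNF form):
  True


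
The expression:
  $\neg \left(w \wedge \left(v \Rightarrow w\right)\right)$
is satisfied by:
  {w: False}


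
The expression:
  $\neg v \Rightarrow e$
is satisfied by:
  {v: True, e: True}
  {v: True, e: False}
  {e: True, v: False}


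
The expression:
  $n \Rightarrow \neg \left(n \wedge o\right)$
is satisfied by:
  {o: False, n: False}
  {n: True, o: False}
  {o: True, n: False}


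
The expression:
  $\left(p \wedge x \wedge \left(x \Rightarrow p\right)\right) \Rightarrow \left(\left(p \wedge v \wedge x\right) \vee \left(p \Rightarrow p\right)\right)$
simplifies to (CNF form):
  $\text{True}$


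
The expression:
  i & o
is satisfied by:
  {i: True, o: True}


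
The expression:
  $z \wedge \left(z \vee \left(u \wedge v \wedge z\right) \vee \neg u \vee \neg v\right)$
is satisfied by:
  {z: True}


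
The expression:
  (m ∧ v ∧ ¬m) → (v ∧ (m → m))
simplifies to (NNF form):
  True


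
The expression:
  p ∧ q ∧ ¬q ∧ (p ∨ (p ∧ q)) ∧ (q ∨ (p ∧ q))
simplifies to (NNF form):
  False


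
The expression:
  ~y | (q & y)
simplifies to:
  q | ~y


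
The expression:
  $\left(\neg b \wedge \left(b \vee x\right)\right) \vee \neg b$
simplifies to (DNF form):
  $\neg b$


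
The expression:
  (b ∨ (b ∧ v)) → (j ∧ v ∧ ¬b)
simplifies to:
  ¬b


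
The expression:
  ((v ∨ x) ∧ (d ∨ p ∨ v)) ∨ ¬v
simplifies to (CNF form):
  True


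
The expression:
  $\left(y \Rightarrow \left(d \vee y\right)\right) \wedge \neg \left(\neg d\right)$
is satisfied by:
  {d: True}


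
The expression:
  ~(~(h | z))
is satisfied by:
  {z: True, h: True}
  {z: True, h: False}
  {h: True, z: False}


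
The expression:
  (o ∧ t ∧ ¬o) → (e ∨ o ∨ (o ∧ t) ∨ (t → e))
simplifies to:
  True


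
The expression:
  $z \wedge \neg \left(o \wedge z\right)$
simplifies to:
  $z \wedge \neg o$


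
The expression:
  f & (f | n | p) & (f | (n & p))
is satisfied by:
  {f: True}


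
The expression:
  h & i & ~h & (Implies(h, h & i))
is never true.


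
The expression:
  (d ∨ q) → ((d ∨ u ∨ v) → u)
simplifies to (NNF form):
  u ∨ (¬d ∧ ¬q) ∨ (¬d ∧ ¬v)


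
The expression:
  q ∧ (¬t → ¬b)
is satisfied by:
  {t: True, q: True, b: False}
  {q: True, b: False, t: False}
  {b: True, t: True, q: True}


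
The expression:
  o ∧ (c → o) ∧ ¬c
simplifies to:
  o ∧ ¬c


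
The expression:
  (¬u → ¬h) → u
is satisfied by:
  {u: True, h: True}
  {u: True, h: False}
  {h: True, u: False}


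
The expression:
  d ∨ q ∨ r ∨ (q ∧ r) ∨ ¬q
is always true.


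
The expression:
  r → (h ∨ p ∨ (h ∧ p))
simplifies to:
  h ∨ p ∨ ¬r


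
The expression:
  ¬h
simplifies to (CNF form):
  ¬h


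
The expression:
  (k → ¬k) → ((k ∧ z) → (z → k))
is always true.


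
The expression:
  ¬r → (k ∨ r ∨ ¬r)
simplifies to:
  True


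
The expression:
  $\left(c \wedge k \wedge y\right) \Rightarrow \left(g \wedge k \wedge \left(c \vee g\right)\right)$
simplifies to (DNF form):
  $g \vee \neg c \vee \neg k \vee \neg y$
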